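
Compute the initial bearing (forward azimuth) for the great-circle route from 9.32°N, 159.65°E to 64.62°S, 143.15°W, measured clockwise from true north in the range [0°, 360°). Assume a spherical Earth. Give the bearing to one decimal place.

Δλ = -143.15 − 159.65 = -302.80°; wrapped into (−180°, 180°]: 57.20°.
θ = atan2( sin Δλ · cos φ₂ , cos φ₁ · sin φ₂ − sin φ₁ · cos φ₂ · cos Δλ )
  = atan2(0.36028, -0.92916) = 158.806° → normalised to [0°, 360°): 158.806°.

158.8°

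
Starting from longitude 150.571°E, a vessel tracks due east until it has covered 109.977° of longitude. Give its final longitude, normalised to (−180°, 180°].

Start at +150.571°; shift +109.977° → +260.548°.
+260.548° lies outside (−180°, 180°]; subtract 360° → -99.452°.

99.452°W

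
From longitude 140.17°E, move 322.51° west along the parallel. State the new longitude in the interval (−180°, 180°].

Start at +140.17°; shift −322.51° → -182.34°.
-182.34° lies outside (−180°, 180°]; add 360° → +177.66°.

177.66°E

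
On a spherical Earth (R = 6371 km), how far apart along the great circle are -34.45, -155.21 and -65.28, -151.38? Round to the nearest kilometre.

3438 km

Δλ = -151.38 − -155.21 = 3.83°.
Δφ = -65.28 − -34.45 = -30.83°.
a = sin²(Δφ/2) + cos φ₁ · cos φ₂ · sin²(Δλ/2) = 0.071039.
c = 2·atan2(√a, √(1−a)) = 0.53959 rad → d = 6371·c ≈ 3437.70 km.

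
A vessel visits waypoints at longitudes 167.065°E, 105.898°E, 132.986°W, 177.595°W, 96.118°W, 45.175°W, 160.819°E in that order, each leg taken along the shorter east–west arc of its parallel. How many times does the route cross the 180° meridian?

2

Leg 1: +167.065° → +105.898°, shortest Δλ = -61.167° (west) — does not cross 180°.
Leg 2: +105.898° → -132.986°, shortest Δλ = 121.116° (east) — crosses 180°.
Leg 3: -132.986° → -177.595°, shortest Δλ = -44.609° (west) — does not cross 180°.
Leg 4: -177.595° → -96.118°, shortest Δλ = 81.477° (east) — does not cross 180°.
Leg 5: -96.118° → -45.175°, shortest Δλ = 50.943° (east) — does not cross 180°.
Leg 6: -45.175° → +160.819°, shortest Δλ = -154.006° (west) — crosses 180°.
Total crossings: 2.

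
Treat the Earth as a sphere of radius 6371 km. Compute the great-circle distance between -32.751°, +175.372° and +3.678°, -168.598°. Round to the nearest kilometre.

4389 km

Δλ = -168.598 − 175.372 = -343.970°; wrapped into (−180°, 180°]: 16.030°.
Δφ = 3.678 − -32.751 = 36.429°.
a = sin²(Δφ/2) + cos φ₁ · cos φ₂ · sin²(Δλ/2) = 0.114020.
c = 2·atan2(√a, √(1−a)) = 0.68888 rad → d = 6371·c ≈ 4388.85 km.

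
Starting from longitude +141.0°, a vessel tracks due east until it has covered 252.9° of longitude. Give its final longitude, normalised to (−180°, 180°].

Start at +141.0°; shift +252.9° → +393.9°.
+393.9° lies outside (−180°, 180°]; subtract 360° → +33.9°.

+33.9°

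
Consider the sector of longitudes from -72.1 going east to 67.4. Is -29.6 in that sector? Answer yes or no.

Band width going east from -72.1° to +67.4°: ((67.4 − -72.1) mod 360) = 139.5°.
Offset of -29.6° east of the west edge: ((-29.6 − -72.1) mod 360) = 42.5°.
42.5° ≤ 139.5° ⇒ inside.

Yes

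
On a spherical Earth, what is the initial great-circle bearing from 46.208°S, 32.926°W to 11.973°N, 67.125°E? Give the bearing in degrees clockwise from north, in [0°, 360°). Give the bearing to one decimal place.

88.8°

Δλ = 67.125 − -32.926 = 100.051°.
θ = atan2( sin Δλ · cos φ₂ , cos φ₁ · sin φ₂ − sin φ₁ · cos φ₂ · cos Δλ )
  = atan2(0.96323, 0.02032) = 88.791° → normalised to [0°, 360°): 88.791°.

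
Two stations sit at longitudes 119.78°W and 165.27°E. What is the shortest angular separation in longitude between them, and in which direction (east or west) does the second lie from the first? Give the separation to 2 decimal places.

Raw difference: 165.27 − -119.78 = 285.05°.
Normalise into (−180°, 180°]: 285.05° − 360° = -74.95°.
Negative ⇒ the second point lies to the west; separation 74.95°.

74.95° west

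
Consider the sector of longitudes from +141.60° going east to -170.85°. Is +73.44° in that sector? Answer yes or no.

Band width going east from +141.60° to -170.85°: ((-170.85 − 141.60) mod 360) = 47.55°.
Offset of +73.44° east of the west edge: ((73.44 − 141.60) mod 360) = 291.84°.
291.84° > 47.55° ⇒ outside.

No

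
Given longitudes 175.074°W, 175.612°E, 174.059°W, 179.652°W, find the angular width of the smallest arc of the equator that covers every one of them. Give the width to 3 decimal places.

Sort the longitudes: -179.652°, -175.074°, -174.059°, +175.612°.
Eastward gaps between consecutive values (wrapping around): 4.578°, 1.015°, 349.671°, 4.736°.
Largest gap = 349.671° ⇒ minimal covering band is its complement: 360° − 349.671° = 10.329°.
Band runs from +175.612° eastward to -174.059°, crossing the antimeridian.

10.329°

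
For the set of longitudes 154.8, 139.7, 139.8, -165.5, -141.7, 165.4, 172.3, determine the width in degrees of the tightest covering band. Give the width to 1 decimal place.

Sort the longitudes: -165.5°, -141.7°, +139.7°, +139.8°, +154.8°, +165.4°, +172.3°.
Eastward gaps between consecutive values (wrapping around): 23.8°, 281.4°, 0.1°, 15.0°, 10.6°, 6.9°, 22.2°.
Largest gap = 281.4° ⇒ minimal covering band is its complement: 360° − 281.4° = 78.6°.
Band runs from +139.7° eastward to -141.7°, crossing the antimeridian.

78.6°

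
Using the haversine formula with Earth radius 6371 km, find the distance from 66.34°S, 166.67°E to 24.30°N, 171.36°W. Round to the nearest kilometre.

Δλ = -171.36 − 166.67 = -338.03°; wrapped into (−180°, 180°]: 21.97°.
Δφ = 24.30 − -66.34 = 90.64°.
a = sin²(Δφ/2) + cos φ₁ · cos φ₂ · sin²(Δλ/2) = 0.518865.
c = 2·atan2(√a, √(1−a)) = 1.60854 rad → d = 6371·c ≈ 10247.98 km.

10248 km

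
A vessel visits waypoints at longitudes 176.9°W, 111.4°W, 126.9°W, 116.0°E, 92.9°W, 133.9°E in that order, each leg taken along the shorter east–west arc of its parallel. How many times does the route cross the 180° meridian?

Leg 1: -176.9° → -111.4°, shortest Δλ = 65.5° (east) — does not cross 180°.
Leg 2: -111.4° → -126.9°, shortest Δλ = -15.5° (west) — does not cross 180°.
Leg 3: -126.9° → +116.0°, shortest Δλ = -117.1° (west) — crosses 180°.
Leg 4: +116.0° → -92.9°, shortest Δλ = 151.1° (east) — crosses 180°.
Leg 5: -92.9° → +133.9°, shortest Δλ = -133.2° (west) — crosses 180°.
Total crossings: 3.

3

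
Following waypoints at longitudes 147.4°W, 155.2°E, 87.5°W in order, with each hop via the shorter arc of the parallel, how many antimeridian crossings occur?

Leg 1: -147.4° → +155.2°, shortest Δλ = -57.4° (west) — crosses 180°.
Leg 2: +155.2° → -87.5°, shortest Δλ = 117.3° (east) — crosses 180°.
Total crossings: 2.

2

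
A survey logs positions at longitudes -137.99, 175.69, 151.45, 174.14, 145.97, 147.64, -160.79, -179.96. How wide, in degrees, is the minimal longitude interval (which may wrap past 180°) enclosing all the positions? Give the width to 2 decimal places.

76.04°

Sort the longitudes: -179.96°, -160.79°, -137.99°, +145.97°, +147.64°, +151.45°, +174.14°, +175.69°.
Eastward gaps between consecutive values (wrapping around): 19.17°, 22.80°, 283.96°, 1.67°, 3.81°, 22.69°, 1.55°, 4.35°.
Largest gap = 283.96° ⇒ minimal covering band is its complement: 360° − 283.96° = 76.04°.
Band runs from +145.97° eastward to -137.99°, crossing the antimeridian.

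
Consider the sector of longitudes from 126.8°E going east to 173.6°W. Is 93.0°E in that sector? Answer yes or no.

Band width going east from +126.8° to -173.6°: ((-173.6 − 126.8) mod 360) = 59.6°.
Offset of +93.0° east of the west edge: ((93.0 − 126.8) mod 360) = 326.2°.
326.2° > 59.6° ⇒ outside.

No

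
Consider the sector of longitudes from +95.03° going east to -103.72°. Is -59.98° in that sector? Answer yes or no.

No

Band width going east from +95.03° to -103.72°: ((-103.72 − 95.03) mod 360) = 161.25°.
Offset of -59.98° east of the west edge: ((-59.98 − 95.03) mod 360) = 204.99°.
204.99° > 161.25° ⇒ outside.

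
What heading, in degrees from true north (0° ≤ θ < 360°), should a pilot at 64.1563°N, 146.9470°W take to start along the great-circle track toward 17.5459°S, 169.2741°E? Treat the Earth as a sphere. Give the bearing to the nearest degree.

221°

Δλ = 169.2741 − -146.9470 = 316.2211°; wrapped into (−180°, 180°]: -43.7789°.
θ = atan2( sin Δλ · cos φ₂ , cos φ₁ · sin φ₂ − sin φ₁ · cos φ₂ · cos Δλ )
  = atan2(-0.65969, -0.75099) = -138.703° → normalised to [0°, 360°): 221.297°.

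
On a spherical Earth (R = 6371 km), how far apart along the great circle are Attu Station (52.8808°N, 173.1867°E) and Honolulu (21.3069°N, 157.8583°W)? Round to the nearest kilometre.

4290 km

Δλ = -157.8583 − 173.1867 = -331.0450°; wrapped into (−180°, 180°]: 28.9550°.
Δφ = 21.3069 − 52.8808 = -31.5739°.
a = sin²(Δφ/2) + cos φ₁ · cos φ₂ · sin²(Δλ/2) = 0.109156.
c = 2·atan2(√a, √(1−a)) = 0.67343 rad → d = 6371·c ≈ 4290.42 km.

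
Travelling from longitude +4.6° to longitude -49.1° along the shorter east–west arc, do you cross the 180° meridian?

Signed shortest Δλ = ((-49.1 − 4.6 + 180) mod 360) − 180 = -53.7°.
Going west by 53.7° from +4.6° reaches -49.1° without touching 180°.

No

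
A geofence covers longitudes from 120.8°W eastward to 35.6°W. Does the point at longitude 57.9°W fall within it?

Yes

Band width going east from -120.8° to -35.6°: ((-35.6 − -120.8) mod 360) = 85.2°.
Offset of -57.9° east of the west edge: ((-57.9 − -120.8) mod 360) = 62.9°.
62.9° ≤ 85.2° ⇒ inside.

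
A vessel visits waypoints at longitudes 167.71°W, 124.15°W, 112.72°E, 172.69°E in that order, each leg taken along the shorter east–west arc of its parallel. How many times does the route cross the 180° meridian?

1

Leg 1: -167.71° → -124.15°, shortest Δλ = 43.56° (east) — does not cross 180°.
Leg 2: -124.15° → +112.72°, shortest Δλ = -123.13° (west) — crosses 180°.
Leg 3: +112.72° → +172.69°, shortest Δλ = 59.97° (east) — does not cross 180°.
Total crossings: 1.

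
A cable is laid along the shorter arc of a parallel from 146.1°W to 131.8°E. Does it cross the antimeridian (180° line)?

Naïve |131.8 − -146.1| = 277.9° > 180°, so the shorter arc goes the other way round — across 180°.
Signed shortest Δλ = ((131.8 − -146.1 + 180) mod 360) − 180 = -82.1°.
Going west by 82.1° from -146.1° passes through 180° before reaching +131.8°.

Yes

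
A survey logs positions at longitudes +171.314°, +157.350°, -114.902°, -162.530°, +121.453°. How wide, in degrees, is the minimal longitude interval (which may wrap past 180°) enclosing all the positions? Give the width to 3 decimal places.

Sort the longitudes: -162.530°, -114.902°, +121.453°, +157.350°, +171.314°.
Eastward gaps between consecutive values (wrapping around): 47.628°, 236.355°, 35.897°, 13.964°, 26.156°.
Largest gap = 236.355° ⇒ minimal covering band is its complement: 360° − 236.355° = 123.645°.
Band runs from +121.453° eastward to -114.902°, crossing the antimeridian.

123.645°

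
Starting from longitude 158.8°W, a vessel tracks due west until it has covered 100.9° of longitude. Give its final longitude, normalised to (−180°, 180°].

Start at -158.8°; shift −100.9° → -259.7°.
-259.7° lies outside (−180°, 180°]; add 360° → +100.3°.

100.3°E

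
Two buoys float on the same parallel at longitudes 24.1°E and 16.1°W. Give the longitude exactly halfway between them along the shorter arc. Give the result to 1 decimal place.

4.0°E

Signed shortest Δλ from +24.1° to -16.1° is -40.2°.
Midpoint longitude = +24.1° + (-40.2°)/2 = +24.1° − 20.1° = +4.0°.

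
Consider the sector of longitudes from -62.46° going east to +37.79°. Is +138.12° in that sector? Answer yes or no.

No

Band width going east from -62.46° to +37.79°: ((37.79 − -62.46) mod 360) = 100.25°.
Offset of +138.12° east of the west edge: ((138.12 − -62.46) mod 360) = 200.58°.
200.58° > 100.25° ⇒ outside.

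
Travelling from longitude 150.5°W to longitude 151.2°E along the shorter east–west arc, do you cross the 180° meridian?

Yes

Naïve |151.2 − -150.5| = 301.7° > 180°, so the shorter arc goes the other way round — across 180°.
Signed shortest Δλ = ((151.2 − -150.5 + 180) mod 360) − 180 = -58.3°.
Going west by 58.3° from -150.5° passes through 180° before reaching +151.2°.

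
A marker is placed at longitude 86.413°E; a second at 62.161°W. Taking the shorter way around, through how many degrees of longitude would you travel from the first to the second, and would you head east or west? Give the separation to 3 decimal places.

Raw difference: -62.161 − 86.413 = -148.574°.
Normalise into (−180°, 180°]: -148.574° stays -148.574°.
Negative ⇒ the second point lies to the west; separation 148.574°.

148.574° west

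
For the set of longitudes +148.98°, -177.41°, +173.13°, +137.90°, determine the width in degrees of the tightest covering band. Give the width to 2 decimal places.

44.69°

Sort the longitudes: -177.41°, +137.90°, +148.98°, +173.13°.
Eastward gaps between consecutive values (wrapping around): 315.31°, 11.08°, 24.15°, 9.46°.
Largest gap = 315.31° ⇒ minimal covering band is its complement: 360° − 315.31° = 44.69°.
Band runs from +137.90° eastward to -177.41°, crossing the antimeridian.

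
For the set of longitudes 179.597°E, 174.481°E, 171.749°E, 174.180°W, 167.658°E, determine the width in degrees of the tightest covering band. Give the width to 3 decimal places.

18.162°

Sort the longitudes: -174.180°, +167.658°, +171.749°, +174.481°, +179.597°.
Eastward gaps between consecutive values (wrapping around): 341.838°, 4.091°, 2.732°, 5.116°, 6.223°.
Largest gap = 341.838° ⇒ minimal covering band is its complement: 360° − 341.838° = 18.162°.
Band runs from +167.658° eastward to -174.180°, crossing the antimeridian.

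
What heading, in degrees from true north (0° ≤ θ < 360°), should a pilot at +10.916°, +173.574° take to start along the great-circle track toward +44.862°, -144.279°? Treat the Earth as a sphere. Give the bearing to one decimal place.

38.7°

Δλ = -144.279 − 173.574 = -317.853°; wrapped into (−180°, 180°]: 42.147°.
θ = atan2( sin Δλ · cos φ₂ , cos φ₁ · sin φ₂ − sin φ₁ · cos φ₂ · cos Δλ )
  = atan2(0.47563, 0.59312) = 38.727° → normalised to [0°, 360°): 38.727°.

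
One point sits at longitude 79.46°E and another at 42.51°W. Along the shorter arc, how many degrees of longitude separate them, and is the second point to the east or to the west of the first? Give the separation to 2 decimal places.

121.97° west

Raw difference: -42.51 − 79.46 = -121.97°.
Normalise into (−180°, 180°]: -121.97° stays -121.97°.
Negative ⇒ the second point lies to the west; separation 121.97°.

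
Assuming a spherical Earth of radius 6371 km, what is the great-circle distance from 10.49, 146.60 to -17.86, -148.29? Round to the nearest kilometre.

7810 km

Δλ = -148.29 − 146.60 = -294.89°; wrapped into (−180°, 180°]: 65.11°.
Δφ = -17.86 − 10.49 = -28.35°.
a = sin²(Δφ/2) + cos φ₁ · cos φ₂ · sin²(Δλ/2) = 0.330969.
c = 2·atan2(√a, √(1−a)) = 1.22594 rad → d = 6371·c ≈ 7810.46 km.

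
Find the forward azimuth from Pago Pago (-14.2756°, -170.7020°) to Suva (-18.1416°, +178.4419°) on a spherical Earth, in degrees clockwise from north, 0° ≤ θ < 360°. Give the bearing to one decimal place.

Δλ = 178.4419 − -170.7020 = 349.1439°; wrapped into (−180°, 180°]: -10.8561°.
θ = atan2( sin Δλ · cos φ₂ , cos φ₁ · sin φ₂ − sin φ₁ · cos φ₂ · cos Δλ )
  = atan2(-0.17898, -0.07162) = -111.808° → normalised to [0°, 360°): 248.192°.

248.2°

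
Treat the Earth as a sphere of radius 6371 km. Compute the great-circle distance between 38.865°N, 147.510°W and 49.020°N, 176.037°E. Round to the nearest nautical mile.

1670 nmi

Δλ = 176.037 − -147.510 = 323.547°; wrapped into (−180°, 180°]: -36.453°.
Δφ = 49.020 − 38.865 = 10.155°.
a = sin²(Δφ/2) + cos φ₁ · cos φ₂ · sin²(Δλ/2) = 0.057786.
c = 2·atan2(√a, √(1−a)) = 0.48553 rad → d = 6371·c ≈ 3093.30 km ≈ 1670.25 nmi.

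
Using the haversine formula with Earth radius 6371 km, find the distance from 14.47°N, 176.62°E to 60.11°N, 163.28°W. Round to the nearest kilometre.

Δλ = -163.28 − 176.62 = -339.90°; wrapped into (−180°, 180°]: 20.10°.
Δφ = 60.11 − 14.47 = 45.64°.
a = sin²(Δφ/2) + cos φ₁ · cos φ₂ · sin²(Δλ/2) = 0.165112.
c = 2·atan2(√a, √(1−a)) = 0.83689 rad → d = 6371·c ≈ 5331.82 km.

5332 km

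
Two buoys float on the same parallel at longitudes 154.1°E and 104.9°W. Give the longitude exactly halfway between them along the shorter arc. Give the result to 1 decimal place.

Signed shortest Δλ from +154.1° to -104.9° is +101.0°.
Midpoint longitude = +154.1° + (+101.0°)/2 = +154.1° + 50.5° = +204.6°.
Normalise into (−180°, 180°]: -155.4°.
(The naïve average (+154.1 + -104.9)/2 = 24.6° is on the wrong side of the globe.)

155.4°W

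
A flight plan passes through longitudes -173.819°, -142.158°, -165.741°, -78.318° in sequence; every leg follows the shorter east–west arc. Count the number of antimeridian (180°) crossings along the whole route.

0

Leg 1: -173.819° → -142.158°, shortest Δλ = 31.661° (east) — does not cross 180°.
Leg 2: -142.158° → -165.741°, shortest Δλ = -23.583° (west) — does not cross 180°.
Leg 3: -165.741° → -78.318°, shortest Δλ = 87.423° (east) — does not cross 180°.
Total crossings: 0.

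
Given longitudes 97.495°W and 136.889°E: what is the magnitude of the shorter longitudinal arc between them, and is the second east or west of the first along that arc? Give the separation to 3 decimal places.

Raw difference: 136.889 − -97.495 = 234.384°.
Normalise into (−180°, 180°]: 234.384° − 360° = -125.616°.
Negative ⇒ the second point lies to the west; separation 125.616°.

125.616° west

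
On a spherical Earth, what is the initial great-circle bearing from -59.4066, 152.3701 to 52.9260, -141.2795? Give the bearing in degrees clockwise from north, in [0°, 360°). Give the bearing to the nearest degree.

Δλ = -141.2795 − 152.3701 = -293.6496°; wrapped into (−180°, 180°]: 66.3504°.
θ = atan2( sin Δλ · cos φ₂ , cos φ₁ · sin φ₂ − sin φ₁ · cos φ₂ · cos Δλ )
  = atan2(0.55222, 0.61423) = 41.957° → normalised to [0°, 360°): 41.957°.

42°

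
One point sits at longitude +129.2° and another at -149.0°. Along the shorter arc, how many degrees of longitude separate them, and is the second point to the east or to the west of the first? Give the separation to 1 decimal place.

Raw difference: -149.0 − 129.2 = -278.2°.
Normalise into (−180°, 180°]: -278.2° + 360° = 81.8°.
Positive ⇒ the second point lies to the east; separation 81.8°.

81.8° east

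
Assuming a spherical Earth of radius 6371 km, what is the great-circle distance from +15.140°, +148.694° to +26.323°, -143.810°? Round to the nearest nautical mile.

Δλ = -143.810 − 148.694 = -292.504°; wrapped into (−180°, 180°]: 67.496°.
Δφ = 26.323 − 15.140 = 11.183°.
a = sin²(Δφ/2) + cos φ₁ · cos φ₂ · sin²(Δλ/2) = 0.276516.
c = 2·atan2(√a, √(1−a)) = 1.10742 rad → d = 6371·c ≈ 7055.40 km ≈ 3809.61 nmi.

3810 nmi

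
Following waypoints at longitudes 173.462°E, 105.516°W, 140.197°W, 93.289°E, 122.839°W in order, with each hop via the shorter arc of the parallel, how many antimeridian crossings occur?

Leg 1: +173.462° → -105.516°, shortest Δλ = 81.022° (east) — crosses 180°.
Leg 2: -105.516° → -140.197°, shortest Δλ = -34.681° (west) — does not cross 180°.
Leg 3: -140.197° → +93.289°, shortest Δλ = -126.514° (west) — crosses 180°.
Leg 4: +93.289° → -122.839°, shortest Δλ = 143.872° (east) — crosses 180°.
Total crossings: 3.

3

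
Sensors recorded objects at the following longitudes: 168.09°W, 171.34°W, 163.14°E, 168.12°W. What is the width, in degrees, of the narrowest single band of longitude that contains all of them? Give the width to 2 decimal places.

Sort the longitudes: -171.34°, -168.12°, -168.09°, +163.14°.
Eastward gaps between consecutive values (wrapping around): 3.22°, 0.03°, 331.23°, 25.52°.
Largest gap = 331.23° ⇒ minimal covering band is its complement: 360° − 331.23° = 28.77°.
Band runs from +163.14° eastward to -168.09°, crossing the antimeridian.

28.77°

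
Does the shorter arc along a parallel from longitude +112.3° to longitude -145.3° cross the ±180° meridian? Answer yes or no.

Naïve |-145.3 − 112.3| = 257.6° > 180°, so the shorter arc goes the other way round — across 180°.
Signed shortest Δλ = ((-145.3 − 112.3 + 180) mod 360) − 180 = 102.4°.
Going east by 102.4° from +112.3° passes through 180° before reaching -145.3°.

Yes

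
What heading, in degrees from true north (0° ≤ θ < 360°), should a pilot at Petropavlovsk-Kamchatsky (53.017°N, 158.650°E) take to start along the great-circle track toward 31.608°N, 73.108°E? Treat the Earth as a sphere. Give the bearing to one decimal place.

287.2°

Δλ = 73.108 − 158.650 = -85.542°.
θ = atan2( sin Δλ · cos φ₂ , cos φ₁ · sin φ₂ − sin φ₁ · cos φ₂ · cos Δλ )
  = atan2(-0.84908, 0.26241) = -72.826° → normalised to [0°, 360°): 287.174°.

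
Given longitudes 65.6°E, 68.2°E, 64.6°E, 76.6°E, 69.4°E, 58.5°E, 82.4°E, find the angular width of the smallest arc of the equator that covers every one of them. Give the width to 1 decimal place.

Sort the longitudes: +58.5°, +64.6°, +65.6°, +68.2°, +69.4°, +76.6°, +82.4°.
Eastward gaps between consecutive values (wrapping around): 6.1°, 1.0°, 2.6°, 1.2°, 7.2°, 5.8°, 336.1°.
Largest gap = 336.1° ⇒ minimal covering band is its complement: 360° − 336.1° = 23.9°.
Band runs from +58.5° eastward to +82.4°.

23.9°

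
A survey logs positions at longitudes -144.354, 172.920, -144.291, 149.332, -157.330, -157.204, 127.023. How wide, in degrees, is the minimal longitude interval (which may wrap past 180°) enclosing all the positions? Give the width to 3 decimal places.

88.686°

Sort the longitudes: -157.330°, -157.204°, -144.354°, -144.291°, +127.023°, +149.332°, +172.920°.
Eastward gaps between consecutive values (wrapping around): 0.126°, 12.850°, 0.063°, 271.314°, 22.309°, 23.588°, 29.750°.
Largest gap = 271.314° ⇒ minimal covering band is its complement: 360° − 271.314° = 88.686°.
Band runs from +127.023° eastward to -144.291°, crossing the antimeridian.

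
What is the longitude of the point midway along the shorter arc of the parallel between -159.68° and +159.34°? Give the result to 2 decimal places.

Signed shortest Δλ from -159.68° to +159.34° is -40.98°.
Midpoint longitude = -159.68° + (-40.98°)/2 = -159.68° − 20.49° = -180.17°.
Normalise into (−180°, 180°]: +179.83°.
(The naïve average (-159.68 + +159.34)/2 = -0.17° is on the wrong side of the globe.)

+179.83°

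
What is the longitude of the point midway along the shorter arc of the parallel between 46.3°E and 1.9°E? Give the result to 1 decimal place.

24.1°E

Signed shortest Δλ from +46.3° to +1.9° is -44.4°.
Midpoint longitude = +46.3° + (-44.4°)/2 = +46.3° − 22.2° = +24.1°.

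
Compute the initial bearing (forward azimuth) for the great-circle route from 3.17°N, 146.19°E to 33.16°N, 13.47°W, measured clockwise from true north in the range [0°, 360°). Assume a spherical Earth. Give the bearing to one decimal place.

Δλ = -13.47 − 146.19 = -159.66°.
θ = atan2( sin Δλ · cos φ₂ , cos φ₁ · sin φ₂ − sin φ₁ · cos φ₂ · cos Δλ )
  = atan2(-0.29098, 0.58955) = -26.270° → normalised to [0°, 360°): 333.730°.

333.7°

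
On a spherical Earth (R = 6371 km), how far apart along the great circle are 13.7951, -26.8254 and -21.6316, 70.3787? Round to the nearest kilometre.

11298 km

Δλ = 70.3787 − -26.8254 = 97.2041°.
Δφ = -21.6316 − 13.7951 = -35.4267°.
a = sin²(Δφ/2) + cos φ₁ · cos φ₂ · sin²(Δλ/2) = 0.600556.
c = 2·atan2(√a, √(1−a)) = 1.77329 rad → d = 6371·c ≈ 11297.62 km.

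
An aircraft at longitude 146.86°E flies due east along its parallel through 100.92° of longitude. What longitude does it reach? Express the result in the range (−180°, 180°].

Start at +146.86°; shift +100.92° → +247.78°.
+247.78° lies outside (−180°, 180°]; subtract 360° → -112.22°.

112.22°W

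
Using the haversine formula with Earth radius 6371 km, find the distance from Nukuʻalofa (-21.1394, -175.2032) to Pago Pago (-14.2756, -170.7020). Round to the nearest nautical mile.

Δλ = -170.7020 − -175.2032 = 4.5012°.
Δφ = -14.2756 − -21.1394 = 6.8638°.
a = sin²(Δφ/2) + cos φ₁ · cos φ₂ · sin²(Δλ/2) = 0.004977.
c = 2·atan2(√a, √(1−a)) = 0.14122 rad → d = 6371·c ≈ 899.71 km ≈ 485.80 nmi.

486 nmi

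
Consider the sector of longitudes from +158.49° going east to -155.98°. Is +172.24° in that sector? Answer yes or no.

Yes

Band width going east from +158.49° to -155.98°: ((-155.98 − 158.49) mod 360) = 45.53°.
Offset of +172.24° east of the west edge: ((172.24 − 158.49) mod 360) = 13.75°.
13.75° ≤ 45.53° ⇒ inside.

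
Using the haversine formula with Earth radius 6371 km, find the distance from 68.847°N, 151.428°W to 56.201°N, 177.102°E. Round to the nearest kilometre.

2099 km

Δλ = 177.102 − -151.428 = 328.530°; wrapped into (−180°, 180°]: -31.470°.
Δφ = 56.201 − 68.847 = -12.646°.
a = sin²(Δφ/2) + cos φ₁ · cos φ₂ · sin²(Δλ/2) = 0.026892.
c = 2·atan2(√a, √(1−a)) = 0.32947 rad → d = 6371·c ≈ 2099.03 km.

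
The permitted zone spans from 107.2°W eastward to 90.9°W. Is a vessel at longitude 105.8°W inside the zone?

Band width going east from -107.2° to -90.9°: ((-90.9 − -107.2) mod 360) = 16.3°.
Offset of -105.8° east of the west edge: ((-105.8 − -107.2) mod 360) = 1.4°.
1.4° ≤ 16.3° ⇒ inside.

Yes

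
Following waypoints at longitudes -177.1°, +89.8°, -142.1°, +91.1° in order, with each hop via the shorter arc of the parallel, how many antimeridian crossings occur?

3

Leg 1: -177.1° → +89.8°, shortest Δλ = -93.1° (west) — crosses 180°.
Leg 2: +89.8° → -142.1°, shortest Δλ = 128.1° (east) — crosses 180°.
Leg 3: -142.1° → +91.1°, shortest Δλ = -126.8° (west) — crosses 180°.
Total crossings: 3.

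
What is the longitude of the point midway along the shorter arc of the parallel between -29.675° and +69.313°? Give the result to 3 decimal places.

+19.819°

Signed shortest Δλ from -29.675° to +69.313° is +98.988°.
Midpoint longitude = -29.675° + (+98.988°)/2 = -29.675° + 49.494° = +19.819°.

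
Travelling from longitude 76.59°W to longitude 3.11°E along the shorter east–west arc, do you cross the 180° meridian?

Signed shortest Δλ = ((3.11 − -76.59 + 180) mod 360) − 180 = 79.7°.
Going east by 79.7° from -76.59° reaches +3.11° without touching 180°.

No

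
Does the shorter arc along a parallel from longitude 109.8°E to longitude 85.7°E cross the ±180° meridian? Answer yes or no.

No

Signed shortest Δλ = ((85.7 − 109.8 + 180) mod 360) − 180 = -24.1°.
Going west by 24.1° from +109.8° reaches +85.7° without touching 180°.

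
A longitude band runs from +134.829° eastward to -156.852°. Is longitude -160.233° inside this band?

Yes

Band width going east from +134.829° to -156.852°: ((-156.852 − 134.829) mod 360) = 68.319°.
Offset of -160.233° east of the west edge: ((-160.233 − 134.829) mod 360) = 64.938°.
64.938° ≤ 68.319° ⇒ inside.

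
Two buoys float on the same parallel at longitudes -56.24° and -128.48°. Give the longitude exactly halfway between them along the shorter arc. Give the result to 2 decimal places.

-92.36°

Signed shortest Δλ from -56.24° to -128.48° is -72.24°.
Midpoint longitude = -56.24° + (-72.24°)/2 = -56.24° − 36.12° = -92.36°.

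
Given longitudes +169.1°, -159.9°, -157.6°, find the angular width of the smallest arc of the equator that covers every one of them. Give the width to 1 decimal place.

Sort the longitudes: -159.9°, -157.6°, +169.1°.
Eastward gaps between consecutive values (wrapping around): 2.3°, 326.7°, 31.0°.
Largest gap = 326.7° ⇒ minimal covering band is its complement: 360° − 326.7° = 33.3°.
Band runs from +169.1° eastward to -157.6°, crossing the antimeridian.

33.3°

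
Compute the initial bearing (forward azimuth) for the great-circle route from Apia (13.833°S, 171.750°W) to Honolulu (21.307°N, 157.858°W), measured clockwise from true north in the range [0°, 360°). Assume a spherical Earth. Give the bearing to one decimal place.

21.5°

Δλ = -157.858 − -171.750 = 13.892°.
θ = atan2( sin Δλ · cos φ₂ , cos φ₁ · sin φ₂ − sin φ₁ · cos φ₂ · cos Δλ )
  = atan2(0.22368, 0.56906) = 21.458° → normalised to [0°, 360°): 21.458°.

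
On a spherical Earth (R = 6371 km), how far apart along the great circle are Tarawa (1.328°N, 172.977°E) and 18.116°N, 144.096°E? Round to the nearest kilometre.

Δλ = 144.096 − 172.977 = -28.881°.
Δφ = 18.116 − 1.328 = 16.788°.
a = sin²(Δφ/2) + cos φ₁ · cos φ₂ · sin²(Δλ/2) = 0.080399.
c = 2·atan2(√a, √(1−a)) = 0.57498 rad → d = 6371·c ≈ 3663.21 km.

3663 km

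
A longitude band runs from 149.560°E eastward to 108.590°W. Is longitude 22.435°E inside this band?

Band width going east from +149.560° to -108.590°: ((-108.590 − 149.560) mod 360) = 101.850°.
Offset of +22.435° east of the west edge: ((22.435 − 149.560) mod 360) = 232.875°.
232.875° > 101.850° ⇒ outside.

No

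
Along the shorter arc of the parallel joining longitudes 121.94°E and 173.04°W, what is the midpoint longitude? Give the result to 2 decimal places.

Signed shortest Δλ from +121.94° to -173.04° is +65.02°.
Midpoint longitude = +121.94° + (+65.02°)/2 = +121.94° + 32.51° = +154.45°.
(The naïve average (+121.94 + -173.04)/2 = -25.55° is on the wrong side of the globe.)

154.45°E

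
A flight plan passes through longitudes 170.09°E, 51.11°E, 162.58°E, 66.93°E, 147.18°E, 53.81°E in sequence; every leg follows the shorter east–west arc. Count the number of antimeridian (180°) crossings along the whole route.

0

Leg 1: +170.09° → +51.11°, shortest Δλ = -118.98° (west) — does not cross 180°.
Leg 2: +51.11° → +162.58°, shortest Δλ = 111.47° (east) — does not cross 180°.
Leg 3: +162.58° → +66.93°, shortest Δλ = -95.65° (west) — does not cross 180°.
Leg 4: +66.93° → +147.18°, shortest Δλ = 80.25° (east) — does not cross 180°.
Leg 5: +147.18° → +53.81°, shortest Δλ = -93.37° (west) — does not cross 180°.
Total crossings: 0.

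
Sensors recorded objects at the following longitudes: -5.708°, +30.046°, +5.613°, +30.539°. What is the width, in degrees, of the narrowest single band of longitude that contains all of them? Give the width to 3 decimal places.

Sort the longitudes: -5.708°, +5.613°, +30.046°, +30.539°.
Eastward gaps between consecutive values (wrapping around): 11.321°, 24.433°, 0.493°, 323.753°.
Largest gap = 323.753° ⇒ minimal covering band is its complement: 360° − 323.753° = 36.247°.
Band runs from -5.708° eastward to +30.539°.

36.247°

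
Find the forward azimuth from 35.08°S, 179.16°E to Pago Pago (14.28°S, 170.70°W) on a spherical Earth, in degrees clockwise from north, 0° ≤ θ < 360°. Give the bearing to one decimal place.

Δλ = -170.70 − 179.16 = -349.86°; wrapped into (−180°, 180°]: 10.14°.
θ = atan2( sin Δλ · cos φ₂ , cos φ₁ · sin φ₂ − sin φ₁ · cos φ₂ · cos Δλ )
  = atan2(0.17061, 0.34641) = 26.221° → normalised to [0°, 360°): 26.221°.

26.2°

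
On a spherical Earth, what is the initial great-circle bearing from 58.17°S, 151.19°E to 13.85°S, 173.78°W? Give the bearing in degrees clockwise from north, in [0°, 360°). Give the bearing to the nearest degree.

Δλ = -173.78 − 151.19 = -324.97°; wrapped into (−180°, 180°]: 35.03°.
θ = atan2( sin Δλ · cos φ₂ , cos φ₁ · sin φ₂ − sin φ₁ · cos φ₂ · cos Δλ )
  = atan2(0.55732, 0.54923) = 45.419° → normalised to [0°, 360°): 45.419°.

45°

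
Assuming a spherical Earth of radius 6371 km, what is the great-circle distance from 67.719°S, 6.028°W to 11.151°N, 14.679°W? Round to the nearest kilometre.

8797 km

Δλ = -14.679 − -6.028 = -8.651°.
Δφ = 11.151 − -67.719 = 78.870°.
a = sin²(Δφ/2) + cos φ₁ · cos φ₂ · sin²(Δλ/2) = 0.405598.
c = 2·atan2(√a, √(1−a)) = 1.38085 rad → d = 6371·c ≈ 8797.41 km.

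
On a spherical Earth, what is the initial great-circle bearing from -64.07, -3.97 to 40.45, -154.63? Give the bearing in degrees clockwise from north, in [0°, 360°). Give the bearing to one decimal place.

230.0°

Δλ = -154.63 − -3.97 = -150.66°.
θ = atan2( sin Δλ · cos φ₂ , cos φ₁ · sin φ₂ − sin φ₁ · cos φ₂ · cos Δλ )
  = atan2(-0.37287, -0.31288) = -130.001° → normalised to [0°, 360°): 229.999°.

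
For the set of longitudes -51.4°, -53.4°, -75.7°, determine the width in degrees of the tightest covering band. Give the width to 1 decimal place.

Sort the longitudes: -75.7°, -53.4°, -51.4°.
Eastward gaps between consecutive values (wrapping around): 22.3°, 2.0°, 335.7°.
Largest gap = 335.7° ⇒ minimal covering band is its complement: 360° − 335.7° = 24.3°.
Band runs from -75.7° eastward to -51.4°.

24.3°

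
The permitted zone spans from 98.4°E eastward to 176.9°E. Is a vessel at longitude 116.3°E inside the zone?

Yes

Band width going east from +98.4° to +176.9°: ((176.9 − 98.4) mod 360) = 78.5°.
Offset of +116.3° east of the west edge: ((116.3 − 98.4) mod 360) = 17.9°.
17.9° ≤ 78.5° ⇒ inside.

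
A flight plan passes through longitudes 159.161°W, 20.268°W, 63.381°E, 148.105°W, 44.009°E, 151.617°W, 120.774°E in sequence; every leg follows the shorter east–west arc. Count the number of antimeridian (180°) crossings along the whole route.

4

Leg 1: -159.161° → -20.268°, shortest Δλ = 138.893° (east) — does not cross 180°.
Leg 2: -20.268° → +63.381°, shortest Δλ = 83.649° (east) — does not cross 180°.
Leg 3: +63.381° → -148.105°, shortest Δλ = 148.514° (east) — crosses 180°.
Leg 4: -148.105° → +44.009°, shortest Δλ = -167.886° (west) — crosses 180°.
Leg 5: +44.009° → -151.617°, shortest Δλ = 164.374° (east) — crosses 180°.
Leg 6: -151.617° → +120.774°, shortest Δλ = -87.609° (west) — crosses 180°.
Total crossings: 4.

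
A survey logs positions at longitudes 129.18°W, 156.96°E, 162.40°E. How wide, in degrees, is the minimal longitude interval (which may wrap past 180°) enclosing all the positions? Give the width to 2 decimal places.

Sort the longitudes: -129.18°, +156.96°, +162.40°.
Eastward gaps between consecutive values (wrapping around): 286.14°, 5.44°, 68.42°.
Largest gap = 286.14° ⇒ minimal covering band is its complement: 360° − 286.14° = 73.86°.
Band runs from +156.96° eastward to -129.18°, crossing the antimeridian.

73.86°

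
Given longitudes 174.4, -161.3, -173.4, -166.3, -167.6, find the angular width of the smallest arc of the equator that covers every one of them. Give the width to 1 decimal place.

Sort the longitudes: -173.4°, -167.6°, -166.3°, -161.3°, +174.4°.
Eastward gaps between consecutive values (wrapping around): 5.8°, 1.3°, 5.0°, 335.7°, 12.2°.
Largest gap = 335.7° ⇒ minimal covering band is its complement: 360° − 335.7° = 24.3°.
Band runs from +174.4° eastward to -161.3°, crossing the antimeridian.

24.3°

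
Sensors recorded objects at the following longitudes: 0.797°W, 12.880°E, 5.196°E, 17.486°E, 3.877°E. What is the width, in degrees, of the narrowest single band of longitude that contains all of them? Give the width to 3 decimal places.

Sort the longitudes: -0.797°, +3.877°, +5.196°, +12.880°, +17.486°.
Eastward gaps between consecutive values (wrapping around): 4.674°, 1.319°, 7.684°, 4.606°, 341.717°.
Largest gap = 341.717° ⇒ minimal covering band is its complement: 360° − 341.717° = 18.283°.
Band runs from -0.797° eastward to +17.486°.

18.283°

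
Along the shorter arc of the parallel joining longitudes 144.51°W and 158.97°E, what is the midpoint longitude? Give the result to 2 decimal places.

Signed shortest Δλ from -144.51° to +158.97° is -56.52°.
Midpoint longitude = -144.51° + (-56.52°)/2 = -144.51° − 28.26° = -172.77°.
(The naïve average (-144.51 + +158.97)/2 = 7.23° is on the wrong side of the globe.)

172.77°W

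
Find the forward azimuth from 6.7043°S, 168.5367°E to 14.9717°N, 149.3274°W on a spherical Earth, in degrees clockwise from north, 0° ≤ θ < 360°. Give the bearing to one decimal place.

Δλ = -149.3274 − 168.5367 = -317.8641°; wrapped into (−180°, 180°]: 42.1359°.
θ = atan2( sin Δλ · cos φ₂ , cos φ₁ · sin φ₂ − sin φ₁ · cos φ₂ · cos Δλ )
  = atan2(0.64812, 0.34021) = 62.304° → normalised to [0°, 360°): 62.304°.

62.3°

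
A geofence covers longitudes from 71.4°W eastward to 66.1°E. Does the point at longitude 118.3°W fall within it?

No

Band width going east from -71.4° to +66.1°: ((66.1 − -71.4) mod 360) = 137.5°.
Offset of -118.3° east of the west edge: ((-118.3 − -71.4) mod 360) = 313.1°.
313.1° > 137.5° ⇒ outside.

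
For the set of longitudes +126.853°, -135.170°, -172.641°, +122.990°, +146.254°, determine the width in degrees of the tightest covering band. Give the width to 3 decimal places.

Sort the longitudes: -172.641°, -135.170°, +122.990°, +126.853°, +146.254°.
Eastward gaps between consecutive values (wrapping around): 37.471°, 258.160°, 3.863°, 19.401°, 41.105°.
Largest gap = 258.160° ⇒ minimal covering band is its complement: 360° − 258.160° = 101.840°.
Band runs from +122.990° eastward to -135.170°, crossing the antimeridian.

101.840°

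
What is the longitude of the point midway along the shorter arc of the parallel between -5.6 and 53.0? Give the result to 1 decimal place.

+23.7°

Signed shortest Δλ from -5.6° to +53.0° is +58.6°.
Midpoint longitude = -5.6° + (+58.6°)/2 = -5.6° + 29.3° = +23.7°.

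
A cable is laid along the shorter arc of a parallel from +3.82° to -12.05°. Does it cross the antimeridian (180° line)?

Signed shortest Δλ = ((-12.05 − 3.82 + 180) mod 360) − 180 = -15.87°.
Going west by 15.87° from +3.82° reaches -12.05° without touching 180°.

No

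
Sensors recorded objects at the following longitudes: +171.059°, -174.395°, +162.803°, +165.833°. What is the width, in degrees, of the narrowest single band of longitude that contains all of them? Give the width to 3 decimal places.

22.802°

Sort the longitudes: -174.395°, +162.803°, +165.833°, +171.059°.
Eastward gaps between consecutive values (wrapping around): 337.198°, 3.030°, 5.226°, 14.546°.
Largest gap = 337.198° ⇒ minimal covering band is its complement: 360° − 337.198° = 22.802°.
Band runs from +162.803° eastward to -174.395°, crossing the antimeridian.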